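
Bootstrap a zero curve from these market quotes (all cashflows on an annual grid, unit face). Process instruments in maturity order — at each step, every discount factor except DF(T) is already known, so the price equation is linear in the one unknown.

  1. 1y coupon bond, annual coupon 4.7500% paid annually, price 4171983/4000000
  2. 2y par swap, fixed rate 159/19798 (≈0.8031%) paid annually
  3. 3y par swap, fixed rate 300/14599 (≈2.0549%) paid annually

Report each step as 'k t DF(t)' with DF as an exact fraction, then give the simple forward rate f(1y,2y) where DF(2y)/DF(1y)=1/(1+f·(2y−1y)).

1 1 9957/10000
2 2 9841/10000
3 3 47/50
f(1y,2y) = ((9957/10000)/(9841/10000) − 1)/(1) = 116/9841 ≈ 1.1787%

step 1 [1y] bond c/1=19/400: DF=(4171983/4000000 − 19/400·(0))/(1+19/400) = 9957/10000 ≈ 0.995700
step 2 [2y] swap r/1=159/19798: DF=(1 − 159/19798·(0.995700))/(1+159/19798) = 9841/10000 ≈ 0.984100
step 3 [3y] swap r/1=300/14599: DF=(1 − 300/14599·(0.995700+0.984100))/(1+300/14599) = 47/50 ≈ 0.940000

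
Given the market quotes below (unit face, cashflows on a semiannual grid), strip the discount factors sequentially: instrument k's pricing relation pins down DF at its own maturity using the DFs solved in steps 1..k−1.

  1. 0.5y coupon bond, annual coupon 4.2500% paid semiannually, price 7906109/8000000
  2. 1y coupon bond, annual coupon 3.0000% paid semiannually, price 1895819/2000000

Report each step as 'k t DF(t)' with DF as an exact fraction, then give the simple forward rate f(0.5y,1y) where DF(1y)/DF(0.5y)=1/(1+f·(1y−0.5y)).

step 1 [0.5y] bond c/2=17/800: DF=(7906109/8000000 − 17/800·(0))/(1+17/800) = 9677/10000 ≈ 0.967700
step 2 [1y] bond c/2=3/200: DF=(1895819/2000000 − 3/200·(0.967700))/(1+3/200) = 2299/2500 ≈ 0.919600

1 1/2 9677/10000
2 1 2299/2500
f(0.5y,1y) = ((9677/10000)/(2299/2500) − 1)/(1/2) = 481/4598 ≈ 10.4611%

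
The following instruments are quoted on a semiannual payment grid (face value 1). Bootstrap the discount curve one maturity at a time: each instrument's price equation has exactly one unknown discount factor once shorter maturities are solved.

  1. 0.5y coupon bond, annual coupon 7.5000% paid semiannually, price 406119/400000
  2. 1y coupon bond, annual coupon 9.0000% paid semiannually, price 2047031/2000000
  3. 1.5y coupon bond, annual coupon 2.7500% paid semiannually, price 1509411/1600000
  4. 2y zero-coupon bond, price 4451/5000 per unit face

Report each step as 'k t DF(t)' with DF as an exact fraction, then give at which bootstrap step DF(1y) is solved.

1 1/2 4893/5000
2 1 9373/10000
3 3/2 4523/5000
4 2 4451/5000
DF(1y) is solved at step 2

step 1 [0.5y] bond c/2=3/80: DF=(406119/400000 − 3/80·(0))/(1+3/80) = 4893/5000 ≈ 0.978600
step 2 [1y] bond c/2=9/200: DF=(2047031/2000000 − 9/200·(0.978600))/(1+9/200) = 9373/10000 ≈ 0.937300
step 3 [1.5y] bond c/2=11/800: DF=(1509411/1600000 − 11/800·(0.978600+0.937300))/(1+11/800) = 4523/5000 ≈ 0.904600
step 4 [2y] zero: DF = P = 4451/5000 ≈ 0.890200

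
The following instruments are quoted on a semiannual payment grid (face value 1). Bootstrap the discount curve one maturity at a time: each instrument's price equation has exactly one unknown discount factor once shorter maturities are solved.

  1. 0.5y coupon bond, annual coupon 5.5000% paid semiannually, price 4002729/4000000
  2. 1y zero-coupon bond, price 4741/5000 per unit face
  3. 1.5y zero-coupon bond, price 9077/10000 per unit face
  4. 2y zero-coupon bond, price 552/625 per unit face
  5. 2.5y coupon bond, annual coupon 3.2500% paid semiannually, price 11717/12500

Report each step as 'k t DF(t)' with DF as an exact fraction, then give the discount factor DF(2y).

step 1 [0.5y] bond c/2=11/400: DF=(4002729/4000000 − 11/400·(0))/(1+11/400) = 9739/10000 ≈ 0.973900
step 2 [1y] zero: DF = P = 4741/5000 ≈ 0.948200
step 3 [1.5y] zero: DF = P = 9077/10000 ≈ 0.907700
step 4 [2y] zero: DF = P = 552/625 ≈ 0.883200
step 5 [2.5y] bond c/2=13/800: DF=(11717/12500 − 13/800·(0.973900+0.948200+0.907700+0.883200))/(1+13/800) = 863/1000 ≈ 0.863000

1 1/2 9739/10000
2 1 4741/5000
3 3/2 9077/10000
4 2 552/625
5 5/2 863/1000
DF(2y) = 552/625 ≈ 0.883200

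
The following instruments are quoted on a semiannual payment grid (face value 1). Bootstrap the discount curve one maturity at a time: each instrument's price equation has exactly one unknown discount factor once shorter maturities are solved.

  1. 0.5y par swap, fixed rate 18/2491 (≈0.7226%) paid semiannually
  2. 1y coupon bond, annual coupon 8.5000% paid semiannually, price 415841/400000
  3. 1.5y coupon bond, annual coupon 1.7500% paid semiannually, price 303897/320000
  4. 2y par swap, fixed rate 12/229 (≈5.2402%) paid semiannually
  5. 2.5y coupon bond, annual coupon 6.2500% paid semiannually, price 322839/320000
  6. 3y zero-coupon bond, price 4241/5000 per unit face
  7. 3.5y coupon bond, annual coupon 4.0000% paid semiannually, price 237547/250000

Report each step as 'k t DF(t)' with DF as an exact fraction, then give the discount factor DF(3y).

step 1 [0.5y] swap r/2=9/2491: DF=(1 − 9/2491·(0))/(1+9/2491) = 2491/2500 ≈ 0.996400
step 2 [1y] bond c/2=17/400: DF=(415841/400000 − 17/400·(0.996400))/(1+17/400) = 4783/5000 ≈ 0.956600
step 3 [1.5y] bond c/2=7/800: DF=(303897/320000 − 7/800·(0.996400+0.956600))/(1+7/800) = 1849/2000 ≈ 0.924500
step 4 [2y] swap r/2=6/229: DF=(1 − 6/229·(0.996400+0.956600+0.924500))/(1+6/229) = 901/1000 ≈ 0.901000
step 5 [2.5y] bond c/2=1/32: DF=(322839/320000 − 1/32·(0.996400+0.956600+0.924500+0.901000))/(1+1/32) = 4319/5000 ≈ 0.863800
step 6 [3y] zero: DF = P = 4241/5000 ≈ 0.848200
step 7 [3.5y] bond c/2=1/50: DF=(237547/250000 − 1/50·(0.996400+0.956600+0.924500+0.901000+0.863800+0.848200))/(1+1/50) = 8239/10000 ≈ 0.823900

1 1/2 2491/2500
2 1 4783/5000
3 3/2 1849/2000
4 2 901/1000
5 5/2 4319/5000
6 3 4241/5000
7 7/2 8239/10000
DF(3y) = 4241/5000 ≈ 0.848200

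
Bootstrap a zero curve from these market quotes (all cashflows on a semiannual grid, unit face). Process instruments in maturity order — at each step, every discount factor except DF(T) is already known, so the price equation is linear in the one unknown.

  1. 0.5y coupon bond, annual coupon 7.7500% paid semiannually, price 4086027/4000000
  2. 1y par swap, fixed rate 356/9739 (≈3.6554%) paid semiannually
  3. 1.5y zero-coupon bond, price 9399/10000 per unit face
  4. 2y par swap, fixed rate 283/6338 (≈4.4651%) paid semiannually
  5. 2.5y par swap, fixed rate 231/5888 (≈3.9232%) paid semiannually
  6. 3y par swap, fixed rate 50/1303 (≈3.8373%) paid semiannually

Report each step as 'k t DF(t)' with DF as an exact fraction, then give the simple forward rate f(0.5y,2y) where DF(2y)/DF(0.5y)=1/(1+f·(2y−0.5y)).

1 1/2 4917/5000
2 1 2411/2500
3 3/2 9399/10000
4 2 9151/10000
5 5/2 2269/2500
6 3 357/400
f(0.5y,2y) = ((4917/5000)/(9151/10000) − 1)/(3/2) = 1366/27453 ≈ 4.9758%

step 1 [0.5y] bond c/2=31/800: DF=(4086027/4000000 − 31/800·(0))/(1+31/800) = 4917/5000 ≈ 0.983400
step 2 [1y] swap r/2=178/9739: DF=(1 − 178/9739·(0.983400))/(1+178/9739) = 2411/2500 ≈ 0.964400
step 3 [1.5y] zero: DF = P = 9399/10000 ≈ 0.939900
step 4 [2y] swap r/2=283/12676: DF=(1 − 283/12676·(0.983400+0.964400+0.939900))/(1+283/12676) = 9151/10000 ≈ 0.915100
step 5 [2.5y] swap r/2=231/11776: DF=(1 − 231/11776·(0.983400+0.964400+0.939900+0.915100))/(1+231/11776) = 2269/2500 ≈ 0.907600
step 6 [3y] swap r/2=25/1303: DF=(1 − 25/1303·(0.983400+0.964400+0.939900+0.915100+0.907600))/(1+25/1303) = 357/400 ≈ 0.892500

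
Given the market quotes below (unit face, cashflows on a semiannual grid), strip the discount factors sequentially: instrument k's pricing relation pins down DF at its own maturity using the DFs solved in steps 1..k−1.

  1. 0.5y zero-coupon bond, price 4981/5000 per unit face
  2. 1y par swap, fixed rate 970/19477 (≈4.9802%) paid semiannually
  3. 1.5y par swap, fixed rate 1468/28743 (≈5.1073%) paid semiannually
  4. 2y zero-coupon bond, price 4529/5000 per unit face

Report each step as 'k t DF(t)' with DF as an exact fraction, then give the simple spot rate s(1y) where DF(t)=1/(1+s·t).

step 1 [0.5y] zero: DF = P = 4981/5000 ≈ 0.996200
step 2 [1y] swap r/2=485/19477: DF=(1 − 485/19477·(0.996200))/(1+485/19477) = 1903/2000 ≈ 0.951500
step 3 [1.5y] swap r/2=734/28743: DF=(1 − 734/28743·(0.996200+0.951500))/(1+734/28743) = 4633/5000 ≈ 0.926600
step 4 [2y] zero: DF = P = 4529/5000 ≈ 0.905800

1 1/2 4981/5000
2 1 1903/2000
3 3/2 4633/5000
4 2 4529/5000
s(1y) = (1/(1903/2000) − 1)/(1) = 97/1903 ≈ 5.0972%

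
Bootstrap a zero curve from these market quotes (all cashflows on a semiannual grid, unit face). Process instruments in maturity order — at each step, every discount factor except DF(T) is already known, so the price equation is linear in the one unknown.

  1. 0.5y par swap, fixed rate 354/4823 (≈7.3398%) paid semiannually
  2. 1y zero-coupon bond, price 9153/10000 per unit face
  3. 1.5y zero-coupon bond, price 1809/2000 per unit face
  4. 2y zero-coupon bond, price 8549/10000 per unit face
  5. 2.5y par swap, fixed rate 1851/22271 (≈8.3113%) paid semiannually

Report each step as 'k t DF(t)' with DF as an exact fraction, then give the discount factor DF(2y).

step 1 [0.5y] swap r/2=177/4823: DF=(1 − 177/4823·(0))/(1+177/4823) = 4823/5000 ≈ 0.964600
step 2 [1y] zero: DF = P = 9153/10000 ≈ 0.915300
step 3 [1.5y] zero: DF = P = 1809/2000 ≈ 0.904500
step 4 [2y] zero: DF = P = 8549/10000 ≈ 0.854900
step 5 [2.5y] swap r/2=1851/44542: DF=(1 − 1851/44542·(0.964600+0.915300+0.904500+0.854900))/(1+1851/44542) = 8149/10000 ≈ 0.814900

1 1/2 4823/5000
2 1 9153/10000
3 3/2 1809/2000
4 2 8549/10000
5 5/2 8149/10000
DF(2y) = 8549/10000 ≈ 0.854900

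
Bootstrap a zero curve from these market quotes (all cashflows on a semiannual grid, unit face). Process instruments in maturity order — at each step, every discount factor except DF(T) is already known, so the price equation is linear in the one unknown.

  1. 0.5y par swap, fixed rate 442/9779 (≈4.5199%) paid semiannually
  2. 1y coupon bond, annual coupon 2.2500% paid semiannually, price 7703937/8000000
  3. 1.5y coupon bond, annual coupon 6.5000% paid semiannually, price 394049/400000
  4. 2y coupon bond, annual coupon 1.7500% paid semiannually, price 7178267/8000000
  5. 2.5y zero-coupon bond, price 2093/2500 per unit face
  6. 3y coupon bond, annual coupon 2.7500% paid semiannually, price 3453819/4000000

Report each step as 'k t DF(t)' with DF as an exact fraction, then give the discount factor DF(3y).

1 1/2 9779/10000
2 1 4707/5000
3 3/2 8937/10000
4 2 8651/10000
5 5/2 2093/2500
6 3 1581/2000
DF(3y) = 1581/2000 ≈ 0.790500

step 1 [0.5y] swap r/2=221/9779: DF=(1 − 221/9779·(0))/(1+221/9779) = 9779/10000 ≈ 0.977900
step 2 [1y] bond c/2=9/800: DF=(7703937/8000000 − 9/800·(0.977900))/(1+9/800) = 4707/5000 ≈ 0.941400
step 3 [1.5y] bond c/2=13/400: DF=(394049/400000 − 13/400·(0.977900+0.941400))/(1+13/400) = 8937/10000 ≈ 0.893700
step 4 [2y] bond c/2=7/800: DF=(7178267/8000000 − 7/800·(0.977900+0.941400+0.893700))/(1+7/800) = 8651/10000 ≈ 0.865100
step 5 [2.5y] zero: DF = P = 2093/2500 ≈ 0.837200
step 6 [3y] bond c/2=11/800: DF=(3453819/4000000 − 11/800·(0.977900+0.941400+0.893700+0.865100+0.837200))/(1+11/800) = 1581/2000 ≈ 0.790500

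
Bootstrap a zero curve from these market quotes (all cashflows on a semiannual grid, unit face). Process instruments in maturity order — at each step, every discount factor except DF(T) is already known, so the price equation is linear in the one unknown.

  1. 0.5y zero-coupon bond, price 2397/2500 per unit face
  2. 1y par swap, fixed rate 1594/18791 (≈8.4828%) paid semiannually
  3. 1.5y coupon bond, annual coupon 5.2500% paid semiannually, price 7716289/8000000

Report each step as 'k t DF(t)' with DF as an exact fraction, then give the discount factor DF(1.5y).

step 1 [0.5y] zero: DF = P = 2397/2500 ≈ 0.958800
step 2 [1y] swap r/2=797/18791: DF=(1 − 797/18791·(0.958800))/(1+797/18791) = 9203/10000 ≈ 0.920300
step 3 [1.5y] bond c/2=21/800: DF=(7716289/8000000 − 21/800·(0.958800+0.920300))/(1+21/800) = 4459/5000 ≈ 0.891800

1 1/2 2397/2500
2 1 9203/10000
3 3/2 4459/5000
DF(1.5y) = 4459/5000 ≈ 0.891800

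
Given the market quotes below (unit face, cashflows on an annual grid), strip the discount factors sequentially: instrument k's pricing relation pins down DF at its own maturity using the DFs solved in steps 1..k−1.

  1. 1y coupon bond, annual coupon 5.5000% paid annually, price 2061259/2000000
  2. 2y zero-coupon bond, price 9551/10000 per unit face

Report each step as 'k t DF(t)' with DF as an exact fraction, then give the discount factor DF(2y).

1 1 9769/10000
2 2 9551/10000
DF(2y) = 9551/10000 ≈ 0.955100

step 1 [1y] bond c/1=11/200: DF=(2061259/2000000 − 11/200·(0))/(1+11/200) = 9769/10000 ≈ 0.976900
step 2 [2y] zero: DF = P = 9551/10000 ≈ 0.955100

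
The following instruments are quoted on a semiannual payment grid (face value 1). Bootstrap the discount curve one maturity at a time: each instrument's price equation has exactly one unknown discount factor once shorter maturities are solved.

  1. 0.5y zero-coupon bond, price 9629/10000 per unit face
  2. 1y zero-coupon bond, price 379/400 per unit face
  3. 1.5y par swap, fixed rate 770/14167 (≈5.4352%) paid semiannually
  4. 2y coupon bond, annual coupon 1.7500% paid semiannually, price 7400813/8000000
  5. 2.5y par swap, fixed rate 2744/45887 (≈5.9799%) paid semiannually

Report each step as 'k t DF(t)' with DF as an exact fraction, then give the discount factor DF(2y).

1 1/2 9629/10000
2 1 379/400
3 3/2 923/1000
4 2 357/400
5 5/2 2157/2500
DF(2y) = 357/400 ≈ 0.892500

step 1 [0.5y] zero: DF = P = 9629/10000 ≈ 0.962900
step 2 [1y] zero: DF = P = 379/400 ≈ 0.947500
step 3 [1.5y] swap r/2=385/14167: DF=(1 − 385/14167·(0.962900+0.947500))/(1+385/14167) = 923/1000 ≈ 0.923000
step 4 [2y] bond c/2=7/800: DF=(7400813/8000000 − 7/800·(0.962900+0.947500+0.923000))/(1+7/800) = 357/400 ≈ 0.892500
step 5 [2.5y] swap r/2=1372/45887: DF=(1 − 1372/45887·(0.962900+0.947500+0.923000+0.892500))/(1+1372/45887) = 2157/2500 ≈ 0.862800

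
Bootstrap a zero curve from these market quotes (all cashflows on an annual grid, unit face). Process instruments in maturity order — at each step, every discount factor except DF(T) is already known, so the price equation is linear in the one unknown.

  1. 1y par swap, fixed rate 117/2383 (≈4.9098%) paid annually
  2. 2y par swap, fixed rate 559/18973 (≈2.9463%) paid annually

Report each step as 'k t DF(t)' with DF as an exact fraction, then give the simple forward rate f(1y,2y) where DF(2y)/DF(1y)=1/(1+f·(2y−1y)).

1 1 2383/2500
2 2 9441/10000
f(1y,2y) = ((2383/2500)/(9441/10000) − 1)/(1) = 91/9441 ≈ 0.9639%

step 1 [1y] swap r/1=117/2383: DF=(1 − 117/2383·(0))/(1+117/2383) = 2383/2500 ≈ 0.953200
step 2 [2y] swap r/1=559/18973: DF=(1 − 559/18973·(0.953200))/(1+559/18973) = 9441/10000 ≈ 0.944100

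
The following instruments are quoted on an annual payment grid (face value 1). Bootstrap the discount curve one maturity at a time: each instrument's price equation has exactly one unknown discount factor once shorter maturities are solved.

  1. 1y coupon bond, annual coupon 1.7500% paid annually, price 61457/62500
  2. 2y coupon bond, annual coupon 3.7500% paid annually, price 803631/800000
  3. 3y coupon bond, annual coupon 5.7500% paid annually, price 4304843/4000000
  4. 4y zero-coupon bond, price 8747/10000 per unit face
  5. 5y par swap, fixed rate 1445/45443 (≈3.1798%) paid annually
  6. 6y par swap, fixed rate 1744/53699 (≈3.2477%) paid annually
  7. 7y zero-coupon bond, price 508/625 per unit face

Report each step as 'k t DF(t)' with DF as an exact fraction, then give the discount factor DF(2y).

1 1 604/625
2 2 9333/10000
3 3 1143/1250
4 4 8747/10000
5 5 1711/2000
6 6 516/625
7 7 508/625
DF(2y) = 9333/10000 ≈ 0.933300

step 1 [1y] bond c/1=7/400: DF=(61457/62500 − 7/400·(0))/(1+7/400) = 604/625 ≈ 0.966400
step 2 [2y] bond c/1=3/80: DF=(803631/800000 − 3/80·(0.966400))/(1+3/80) = 9333/10000 ≈ 0.933300
step 3 [3y] bond c/1=23/400: DF=(4304843/4000000 − 23/400·(0.966400+0.933300))/(1+23/400) = 1143/1250 ≈ 0.914400
step 4 [4y] zero: DF = P = 8747/10000 ≈ 0.874700
step 5 [5y] swap r/1=1445/45443: DF=(1 − 1445/45443·(0.966400+0.933300+0.914400+0.874700))/(1+1445/45443) = 1711/2000 ≈ 0.855500
step 6 [6y] swap r/1=1744/53699: DF=(1 − 1744/53699·(0.966400+0.933300+0.914400+0.874700+0.855500))/(1+1744/53699) = 516/625 ≈ 0.825600
step 7 [7y] zero: DF = P = 508/625 ≈ 0.812800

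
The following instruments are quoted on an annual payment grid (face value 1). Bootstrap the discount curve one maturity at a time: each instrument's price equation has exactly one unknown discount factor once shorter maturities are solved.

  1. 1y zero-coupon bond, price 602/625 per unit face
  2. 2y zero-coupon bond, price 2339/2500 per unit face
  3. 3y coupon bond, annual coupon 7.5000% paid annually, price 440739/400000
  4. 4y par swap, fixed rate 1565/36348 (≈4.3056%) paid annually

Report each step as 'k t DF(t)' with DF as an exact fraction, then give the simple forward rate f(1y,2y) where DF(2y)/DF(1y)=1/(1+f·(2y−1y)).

1 1 602/625
2 2 2339/2500
3 3 357/400
4 4 1687/2000
f(1y,2y) = ((602/625)/(2339/2500) − 1)/(1) = 69/2339 ≈ 2.9500%

step 1 [1y] zero: DF = P = 602/625 ≈ 0.963200
step 2 [2y] zero: DF = P = 2339/2500 ≈ 0.935600
step 3 [3y] bond c/1=3/40: DF=(440739/400000 − 3/40·(0.963200+0.935600))/(1+3/40) = 357/400 ≈ 0.892500
step 4 [4y] swap r/1=1565/36348: DF=(1 − 1565/36348·(0.963200+0.935600+0.892500))/(1+1565/36348) = 1687/2000 ≈ 0.843500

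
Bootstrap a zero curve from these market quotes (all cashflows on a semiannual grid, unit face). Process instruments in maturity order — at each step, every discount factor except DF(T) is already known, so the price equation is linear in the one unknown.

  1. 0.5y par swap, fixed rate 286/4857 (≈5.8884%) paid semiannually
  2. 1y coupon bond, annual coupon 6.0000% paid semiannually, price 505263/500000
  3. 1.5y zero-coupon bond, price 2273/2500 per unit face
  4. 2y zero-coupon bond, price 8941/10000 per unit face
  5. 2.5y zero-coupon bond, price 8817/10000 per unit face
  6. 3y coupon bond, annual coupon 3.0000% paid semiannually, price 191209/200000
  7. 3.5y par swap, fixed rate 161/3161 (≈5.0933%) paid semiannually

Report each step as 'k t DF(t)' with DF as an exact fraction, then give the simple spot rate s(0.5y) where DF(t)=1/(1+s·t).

step 1 [0.5y] swap r/2=143/4857: DF=(1 − 143/4857·(0))/(1+143/4857) = 4857/5000 ≈ 0.971400
step 2 [1y] bond c/2=3/100: DF=(505263/500000 − 3/100·(0.971400))/(1+3/100) = 1191/1250 ≈ 0.952800
step 3 [1.5y] zero: DF = P = 2273/2500 ≈ 0.909200
step 4 [2y] zero: DF = P = 8941/10000 ≈ 0.894100
step 5 [2.5y] zero: DF = P = 8817/10000 ≈ 0.881700
step 6 [3y] bond c/2=3/200: DF=(191209/200000 − 3/200·(0.971400+0.952800+0.909200+0.894100+0.881700))/(1+3/200) = 4369/5000 ≈ 0.873800
step 7 [3.5y] swap r/2=161/6322: DF=(1 − 161/6322·(0.971400+0.952800+0.909200+0.894100+0.881700+0.873800))/(1+161/6322) = 839/1000 ≈ 0.839000

1 1/2 4857/5000
2 1 1191/1250
3 3/2 2273/2500
4 2 8941/10000
5 5/2 8817/10000
6 3 4369/5000
7 7/2 839/1000
s(0.5y) = (1/(4857/5000) − 1)/(1/2) = 286/4857 ≈ 5.8884%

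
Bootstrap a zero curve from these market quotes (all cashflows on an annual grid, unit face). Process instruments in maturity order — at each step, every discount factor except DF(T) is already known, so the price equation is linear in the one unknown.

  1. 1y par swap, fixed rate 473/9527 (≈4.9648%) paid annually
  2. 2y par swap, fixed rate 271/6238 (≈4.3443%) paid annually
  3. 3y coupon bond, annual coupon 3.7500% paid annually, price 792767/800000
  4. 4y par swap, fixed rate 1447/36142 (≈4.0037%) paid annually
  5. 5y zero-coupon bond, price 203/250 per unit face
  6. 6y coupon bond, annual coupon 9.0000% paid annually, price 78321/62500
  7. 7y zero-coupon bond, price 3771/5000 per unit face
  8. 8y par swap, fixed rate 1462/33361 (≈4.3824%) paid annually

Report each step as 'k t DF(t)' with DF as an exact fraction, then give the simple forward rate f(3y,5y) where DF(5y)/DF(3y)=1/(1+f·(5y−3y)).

step 1 [1y] swap r/1=473/9527: DF=(1 − 473/9527·(0))/(1+473/9527) = 9527/10000 ≈ 0.952700
step 2 [2y] swap r/1=271/6238: DF=(1 − 271/6238·(0.952700))/(1+271/6238) = 9187/10000 ≈ 0.918700
step 3 [3y] bond c/1=3/80: DF=(792767/800000 − 3/80·(0.952700+0.918700))/(1+3/80) = 71/80 ≈ 0.887500
step 4 [4y] swap r/1=1447/36142: DF=(1 − 1447/36142·(0.952700+0.918700+0.887500))/(1+1447/36142) = 8553/10000 ≈ 0.855300
step 5 [5y] zero: DF = P = 203/250 ≈ 0.812000
step 6 [6y] bond c/1=9/100: DF=(78321/62500 − 9/100·(0.952700+0.918700+0.887500+0.855300+0.812000))/(1+9/100) = 3921/5000 ≈ 0.784200
step 7 [7y] zero: DF = P = 3771/5000 ≈ 0.754200
step 8 [8y] swap r/1=1462/33361: DF=(1 − 1462/33361·(0.952700+0.918700+0.887500+0.855300+0.812000+0.784200+0.754200))/(1+1462/33361) = 1769/2500 ≈ 0.707600

1 1 9527/10000
2 2 9187/10000
3 3 71/80
4 4 8553/10000
5 5 203/250
6 6 3921/5000
7 7 3771/5000
8 8 1769/2500
f(3y,5y) = ((71/80)/(203/250) − 1)/(2) = 151/3248 ≈ 4.6490%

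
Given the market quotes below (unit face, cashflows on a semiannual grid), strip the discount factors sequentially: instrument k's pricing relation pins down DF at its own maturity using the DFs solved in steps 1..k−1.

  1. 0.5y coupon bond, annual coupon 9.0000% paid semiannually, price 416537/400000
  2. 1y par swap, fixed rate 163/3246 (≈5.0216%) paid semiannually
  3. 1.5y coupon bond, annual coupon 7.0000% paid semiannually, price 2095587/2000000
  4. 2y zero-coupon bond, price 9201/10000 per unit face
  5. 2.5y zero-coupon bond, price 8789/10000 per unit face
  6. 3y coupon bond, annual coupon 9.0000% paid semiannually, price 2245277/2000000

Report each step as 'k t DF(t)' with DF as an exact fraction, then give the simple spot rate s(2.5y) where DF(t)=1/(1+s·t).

step 1 [0.5y] bond c/2=9/200: DF=(416537/400000 − 9/200·(0))/(1+9/200) = 1993/2000 ≈ 0.996500
step 2 [1y] swap r/2=163/6492: DF=(1 − 163/6492·(0.996500))/(1+163/6492) = 9511/10000 ≈ 0.951100
step 3 [1.5y] bond c/2=7/200: DF=(2095587/2000000 − 7/200·(0.996500+0.951100))/(1+7/200) = 1893/2000 ≈ 0.946500
step 4 [2y] zero: DF = P = 9201/10000 ≈ 0.920100
step 5 [2.5y] zero: DF = P = 8789/10000 ≈ 0.878900
step 6 [3y] bond c/2=9/200: DF=(2245277/2000000 − 9/200·(0.996500+0.951100+0.946500+0.920100+0.878900))/(1+9/200) = 4361/5000 ≈ 0.872200

1 1/2 1993/2000
2 1 9511/10000
3 3/2 1893/2000
4 2 9201/10000
5 5/2 8789/10000
6 3 4361/5000
s(2.5y) = (1/(8789/10000) − 1)/(5/2) = 2422/43945 ≈ 5.5114%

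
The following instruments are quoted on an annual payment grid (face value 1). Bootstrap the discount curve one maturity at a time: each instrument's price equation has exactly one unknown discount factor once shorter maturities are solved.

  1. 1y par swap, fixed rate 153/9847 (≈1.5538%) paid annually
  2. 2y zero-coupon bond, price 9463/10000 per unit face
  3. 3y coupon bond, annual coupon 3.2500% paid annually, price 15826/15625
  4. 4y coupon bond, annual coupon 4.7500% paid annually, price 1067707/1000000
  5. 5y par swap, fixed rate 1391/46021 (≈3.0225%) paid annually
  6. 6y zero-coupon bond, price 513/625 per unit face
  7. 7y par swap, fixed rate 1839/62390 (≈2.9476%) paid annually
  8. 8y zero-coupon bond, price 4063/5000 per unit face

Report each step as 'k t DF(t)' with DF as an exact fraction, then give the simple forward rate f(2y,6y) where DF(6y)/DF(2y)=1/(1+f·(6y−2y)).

step 1 [1y] swap r/1=153/9847: DF=(1 − 153/9847·(0))/(1+153/9847) = 9847/10000 ≈ 0.984700
step 2 [2y] zero: DF = P = 9463/10000 ≈ 0.946300
step 3 [3y] bond c/1=13/400: DF=(15826/15625 − 13/400·(0.984700+0.946300))/(1+13/400) = 4601/5000 ≈ 0.920200
step 4 [4y] bond c/1=19/400: DF=(1067707/1000000 − 19/400·(0.984700+0.946300+0.920200))/(1+19/400) = 89/100 ≈ 0.890000
step 5 [5y] swap r/1=1391/46021: DF=(1 − 1391/46021·(0.984700+0.946300+0.920200+0.890000))/(1+1391/46021) = 8609/10000 ≈ 0.860900
step 6 [6y] zero: DF = P = 513/625 ≈ 0.820800
step 7 [7y] swap r/1=1839/62390: DF=(1 − 1839/62390·(0.984700+0.946300+0.920200+0.890000+0.860900+0.820800))/(1+1839/62390) = 8161/10000 ≈ 0.816100
step 8 [8y] zero: DF = P = 4063/5000 ≈ 0.812600

1 1 9847/10000
2 2 9463/10000
3 3 4601/5000
4 4 89/100
5 5 8609/10000
6 6 513/625
7 7 8161/10000
8 8 4063/5000
f(2y,6y) = ((9463/10000)/(513/625) − 1)/(4) = 1255/32832 ≈ 3.8225%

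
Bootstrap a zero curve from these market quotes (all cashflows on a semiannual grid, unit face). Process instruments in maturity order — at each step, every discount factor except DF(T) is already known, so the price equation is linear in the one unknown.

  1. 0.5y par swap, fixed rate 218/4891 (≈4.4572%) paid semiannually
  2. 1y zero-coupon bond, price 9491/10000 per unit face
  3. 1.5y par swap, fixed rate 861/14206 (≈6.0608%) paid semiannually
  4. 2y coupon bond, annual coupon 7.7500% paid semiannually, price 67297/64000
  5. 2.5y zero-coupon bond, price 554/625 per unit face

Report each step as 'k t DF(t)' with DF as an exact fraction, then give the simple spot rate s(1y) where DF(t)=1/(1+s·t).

1 1/2 4891/5000
2 1 9491/10000
3 3/2 9139/10000
4 2 9063/10000
5 5/2 554/625
s(1y) = (1/(9491/10000) − 1)/(1) = 509/9491 ≈ 5.3630%

step 1 [0.5y] swap r/2=109/4891: DF=(1 − 109/4891·(0))/(1+109/4891) = 4891/5000 ≈ 0.978200
step 2 [1y] zero: DF = P = 9491/10000 ≈ 0.949100
step 3 [1.5y] swap r/2=861/28412: DF=(1 − 861/28412·(0.978200+0.949100))/(1+861/28412) = 9139/10000 ≈ 0.913900
step 4 [2y] bond c/2=31/800: DF=(67297/64000 − 31/800·(0.978200+0.949100+0.913900))/(1+31/800) = 9063/10000 ≈ 0.906300
step 5 [2.5y] zero: DF = P = 554/625 ≈ 0.886400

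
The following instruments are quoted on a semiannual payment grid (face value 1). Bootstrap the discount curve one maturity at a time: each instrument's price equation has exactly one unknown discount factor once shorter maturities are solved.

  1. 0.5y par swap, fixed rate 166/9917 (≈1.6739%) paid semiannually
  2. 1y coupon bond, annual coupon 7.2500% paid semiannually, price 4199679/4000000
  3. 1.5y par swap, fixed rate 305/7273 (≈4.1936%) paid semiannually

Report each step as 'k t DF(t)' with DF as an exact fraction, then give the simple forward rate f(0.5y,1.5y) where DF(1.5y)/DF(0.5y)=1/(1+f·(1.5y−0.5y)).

1 1/2 9917/10000
2 1 1957/2000
3 3/2 939/1000
f(0.5y,1.5y) = ((9917/10000)/(939/1000) − 1)/(1) = 527/9390 ≈ 5.6124%

step 1 [0.5y] swap r/2=83/9917: DF=(1 − 83/9917·(0))/(1+83/9917) = 9917/10000 ≈ 0.991700
step 2 [1y] bond c/2=29/800: DF=(4199679/4000000 − 29/800·(0.991700))/(1+29/800) = 1957/2000 ≈ 0.978500
step 3 [1.5y] swap r/2=305/14546: DF=(1 − 305/14546·(0.991700+0.978500))/(1+305/14546) = 939/1000 ≈ 0.939000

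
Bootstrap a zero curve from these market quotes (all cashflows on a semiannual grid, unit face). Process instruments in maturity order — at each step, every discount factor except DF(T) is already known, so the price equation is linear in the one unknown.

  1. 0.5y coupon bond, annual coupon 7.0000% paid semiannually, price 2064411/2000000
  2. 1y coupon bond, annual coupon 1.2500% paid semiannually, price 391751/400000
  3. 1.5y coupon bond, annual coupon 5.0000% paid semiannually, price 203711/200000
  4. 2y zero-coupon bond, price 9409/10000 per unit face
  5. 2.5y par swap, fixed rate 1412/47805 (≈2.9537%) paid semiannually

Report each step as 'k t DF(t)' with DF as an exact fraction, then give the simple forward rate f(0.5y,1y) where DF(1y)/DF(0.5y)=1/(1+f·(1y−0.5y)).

step 1 [0.5y] bond c/2=7/200: DF=(2064411/2000000 − 7/200·(0))/(1+7/200) = 9973/10000 ≈ 0.997300
step 2 [1y] bond c/2=1/160: DF=(391751/400000 − 1/160·(0.997300))/(1+1/160) = 9671/10000 ≈ 0.967100
step 3 [1.5y] bond c/2=1/40: DF=(203711/200000 − 1/40·(0.997300+0.967100))/(1+1/40) = 4729/5000 ≈ 0.945800
step 4 [2y] zero: DF = P = 9409/10000 ≈ 0.940900
step 5 [2.5y] swap r/2=706/47805: DF=(1 − 706/47805·(0.997300+0.967100+0.945800+0.940900))/(1+706/47805) = 4647/5000 ≈ 0.929400

1 1/2 9973/10000
2 1 9671/10000
3 3/2 4729/5000
4 2 9409/10000
5 5/2 4647/5000
f(0.5y,1y) = ((9973/10000)/(9671/10000) − 1)/(1/2) = 604/9671 ≈ 6.2455%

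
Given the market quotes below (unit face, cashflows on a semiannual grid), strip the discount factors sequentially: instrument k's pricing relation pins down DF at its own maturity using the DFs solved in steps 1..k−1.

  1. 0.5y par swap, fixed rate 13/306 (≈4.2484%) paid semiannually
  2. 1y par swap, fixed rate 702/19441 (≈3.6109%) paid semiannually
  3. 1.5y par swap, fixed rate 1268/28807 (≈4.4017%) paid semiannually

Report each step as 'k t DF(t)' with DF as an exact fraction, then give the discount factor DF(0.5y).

step 1 [0.5y] swap r/2=13/612: DF=(1 − 13/612·(0))/(1+13/612) = 612/625 ≈ 0.979200
step 2 [1y] swap r/2=351/19441: DF=(1 − 351/19441·(0.979200))/(1+351/19441) = 9649/10000 ≈ 0.964900
step 3 [1.5y] swap r/2=634/28807: DF=(1 − 634/28807·(0.979200+0.964900))/(1+634/28807) = 4683/5000 ≈ 0.936600

1 1/2 612/625
2 1 9649/10000
3 3/2 4683/5000
DF(0.5y) = 612/625 ≈ 0.979200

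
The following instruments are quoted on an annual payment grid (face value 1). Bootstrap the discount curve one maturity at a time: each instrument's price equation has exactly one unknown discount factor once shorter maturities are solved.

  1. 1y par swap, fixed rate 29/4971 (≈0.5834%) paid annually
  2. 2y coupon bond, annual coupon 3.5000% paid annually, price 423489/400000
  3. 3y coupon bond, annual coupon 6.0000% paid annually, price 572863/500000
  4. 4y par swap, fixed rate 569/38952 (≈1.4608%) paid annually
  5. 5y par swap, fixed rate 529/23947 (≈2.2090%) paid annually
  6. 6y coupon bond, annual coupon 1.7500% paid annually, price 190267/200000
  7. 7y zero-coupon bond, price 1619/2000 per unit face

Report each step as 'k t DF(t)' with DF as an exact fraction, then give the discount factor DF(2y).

1 1 4971/5000
2 2 9893/10000
3 3 4843/5000
4 4 9431/10000
5 5 4471/5000
6 6 4263/5000
7 7 1619/2000
DF(2y) = 9893/10000 ≈ 0.989300

step 1 [1y] swap r/1=29/4971: DF=(1 − 29/4971·(0))/(1+29/4971) = 4971/5000 ≈ 0.994200
step 2 [2y] bond c/1=7/200: DF=(423489/400000 − 7/200·(0.994200))/(1+7/200) = 9893/10000 ≈ 0.989300
step 3 [3y] bond c/1=3/50: DF=(572863/500000 − 3/50·(0.994200+0.989300))/(1+3/50) = 4843/5000 ≈ 0.968600
step 4 [4y] swap r/1=569/38952: DF=(1 − 569/38952·(0.994200+0.989300+0.968600))/(1+569/38952) = 9431/10000 ≈ 0.943100
step 5 [5y] swap r/1=529/23947: DF=(1 − 529/23947·(0.994200+0.989300+0.968600+0.943100))/(1+529/23947) = 4471/5000 ≈ 0.894200
step 6 [6y] bond c/1=7/400: DF=(190267/200000 − 7/400·(0.994200+0.989300+0.968600+0.943100+0.894200))/(1+7/400) = 4263/5000 ≈ 0.852600
step 7 [7y] zero: DF = P = 1619/2000 ≈ 0.809500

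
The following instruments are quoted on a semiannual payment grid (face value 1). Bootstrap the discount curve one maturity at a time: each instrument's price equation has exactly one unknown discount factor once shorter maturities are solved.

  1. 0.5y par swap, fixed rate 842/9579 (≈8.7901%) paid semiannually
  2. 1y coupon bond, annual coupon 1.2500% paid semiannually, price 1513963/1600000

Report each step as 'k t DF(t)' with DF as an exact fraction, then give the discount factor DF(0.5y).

step 1 [0.5y] swap r/2=421/9579: DF=(1 − 421/9579·(0))/(1+421/9579) = 9579/10000 ≈ 0.957900
step 2 [1y] bond c/2=1/160: DF=(1513963/1600000 − 1/160·(0.957900))/(1+1/160) = 584/625 ≈ 0.934400

1 1/2 9579/10000
2 1 584/625
DF(0.5y) = 9579/10000 ≈ 0.957900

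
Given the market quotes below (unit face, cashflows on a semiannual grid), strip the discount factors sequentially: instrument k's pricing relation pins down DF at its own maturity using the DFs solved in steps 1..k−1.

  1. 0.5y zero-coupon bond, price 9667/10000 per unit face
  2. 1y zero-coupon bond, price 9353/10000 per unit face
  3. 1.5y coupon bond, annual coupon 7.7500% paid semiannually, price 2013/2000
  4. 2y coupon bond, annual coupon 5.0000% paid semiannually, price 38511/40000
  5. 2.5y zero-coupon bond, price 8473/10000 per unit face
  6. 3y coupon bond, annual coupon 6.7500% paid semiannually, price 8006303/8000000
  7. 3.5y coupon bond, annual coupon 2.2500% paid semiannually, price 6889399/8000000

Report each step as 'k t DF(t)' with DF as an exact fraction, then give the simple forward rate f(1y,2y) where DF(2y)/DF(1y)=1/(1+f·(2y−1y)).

1 1/2 9667/10000
2 1 9353/10000
3 3/2 449/500
4 2 871/1000
5 5/2 8473/10000
6 3 4103/5000
7 7/2 3961/5000
f(1y,2y) = ((9353/10000)/(871/1000) − 1)/(1) = 643/8710 ≈ 7.3823%

step 1 [0.5y] zero: DF = P = 9667/10000 ≈ 0.966700
step 2 [1y] zero: DF = P = 9353/10000 ≈ 0.935300
step 3 [1.5y] bond c/2=31/800: DF=(2013/2000 − 31/800·(0.966700+0.935300))/(1+31/800) = 449/500 ≈ 0.898000
step 4 [2y] bond c/2=1/40: DF=(38511/40000 − 1/40·(0.966700+0.935300+0.898000))/(1+1/40) = 871/1000 ≈ 0.871000
step 5 [2.5y] zero: DF = P = 8473/10000 ≈ 0.847300
step 6 [3y] bond c/2=27/800: DF=(8006303/8000000 − 27/800·(0.966700+0.935300+0.898000+0.871000+0.847300))/(1+27/800) = 4103/5000 ≈ 0.820600
step 7 [3.5y] bond c/2=9/800: DF=(6889399/8000000 − 9/800·(0.966700+0.935300+0.898000+0.871000+0.847300+0.820600))/(1+9/800) = 3961/5000 ≈ 0.792200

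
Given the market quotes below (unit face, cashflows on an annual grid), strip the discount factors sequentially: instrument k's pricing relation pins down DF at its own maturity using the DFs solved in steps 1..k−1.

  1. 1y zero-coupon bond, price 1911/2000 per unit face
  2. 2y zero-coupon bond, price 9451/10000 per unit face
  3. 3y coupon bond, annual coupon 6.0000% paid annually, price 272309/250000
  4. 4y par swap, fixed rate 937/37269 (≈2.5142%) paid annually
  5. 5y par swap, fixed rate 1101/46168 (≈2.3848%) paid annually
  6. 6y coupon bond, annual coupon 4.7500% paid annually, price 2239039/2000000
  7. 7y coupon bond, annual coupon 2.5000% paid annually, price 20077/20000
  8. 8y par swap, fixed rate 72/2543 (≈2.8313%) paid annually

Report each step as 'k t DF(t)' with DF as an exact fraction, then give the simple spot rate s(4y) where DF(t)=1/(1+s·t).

1 1 1911/2000
2 2 9451/10000
3 3 23/25
4 4 9063/10000
5 5 8899/10000
6 6 4297/5000
7 7 4229/5000
8 8 499/625
s(4y) = (1/(9063/10000) − 1)/(4) = 937/36252 ≈ 2.5847%

step 1 [1y] zero: DF = P = 1911/2000 ≈ 0.955500
step 2 [2y] zero: DF = P = 9451/10000 ≈ 0.945100
step 3 [3y] bond c/1=3/50: DF=(272309/250000 − 3/50·(0.955500+0.945100))/(1+3/50) = 23/25 ≈ 0.920000
step 4 [4y] swap r/1=937/37269: DF=(1 − 937/37269·(0.955500+0.945100+0.920000))/(1+937/37269) = 9063/10000 ≈ 0.906300
step 5 [5y] swap r/1=1101/46168: DF=(1 − 1101/46168·(0.955500+0.945100+0.920000+0.906300))/(1+1101/46168) = 8899/10000 ≈ 0.889900
step 6 [6y] bond c/1=19/400: DF=(2239039/2000000 − 19/400·(0.955500+0.945100+0.920000+0.906300+0.889900))/(1+19/400) = 4297/5000 ≈ 0.859400
step 7 [7y] bond c/1=1/40: DF=(20077/20000 − 1/40·(0.955500+0.945100+0.920000+0.906300+0.889900+0.859400))/(1+1/40) = 4229/5000 ≈ 0.845800
step 8 [8y] swap r/1=72/2543: DF=(1 − 72/2543·(0.955500+0.945100+0.920000+0.906300+0.889900+0.859400+0.845800))/(1+72/2543) = 499/625 ≈ 0.798400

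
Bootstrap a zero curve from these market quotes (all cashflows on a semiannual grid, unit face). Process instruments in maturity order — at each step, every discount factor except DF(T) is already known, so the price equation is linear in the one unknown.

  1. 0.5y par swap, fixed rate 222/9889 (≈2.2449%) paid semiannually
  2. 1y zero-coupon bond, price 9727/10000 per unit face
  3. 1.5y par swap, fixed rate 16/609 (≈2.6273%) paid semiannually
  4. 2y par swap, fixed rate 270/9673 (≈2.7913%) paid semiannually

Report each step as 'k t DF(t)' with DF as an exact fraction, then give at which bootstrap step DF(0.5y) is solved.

step 1 [0.5y] swap r/2=111/9889: DF=(1 − 111/9889·(0))/(1+111/9889) = 9889/10000 ≈ 0.988900
step 2 [1y] zero: DF = P = 9727/10000 ≈ 0.972700
step 3 [1.5y] swap r/2=8/609: DF=(1 − 8/609·(0.988900+0.972700))/(1+8/609) = 601/625 ≈ 0.961600
step 4 [2y] swap r/2=135/9673: DF=(1 − 135/9673·(0.988900+0.972700+0.961600))/(1+135/9673) = 473/500 ≈ 0.946000

1 1/2 9889/10000
2 1 9727/10000
3 3/2 601/625
4 2 473/500
DF(0.5y) is solved at step 1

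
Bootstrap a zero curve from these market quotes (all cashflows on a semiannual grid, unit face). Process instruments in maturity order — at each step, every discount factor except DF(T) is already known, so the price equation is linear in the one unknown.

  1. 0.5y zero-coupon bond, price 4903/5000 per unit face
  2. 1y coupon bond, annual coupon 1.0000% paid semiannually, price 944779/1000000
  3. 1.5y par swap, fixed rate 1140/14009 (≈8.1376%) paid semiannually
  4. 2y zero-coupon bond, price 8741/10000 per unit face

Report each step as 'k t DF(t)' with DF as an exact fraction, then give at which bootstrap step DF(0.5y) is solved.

1 1/2 4903/5000
2 1 1169/1250
3 3/2 443/500
4 2 8741/10000
DF(0.5y) is solved at step 1

step 1 [0.5y] zero: DF = P = 4903/5000 ≈ 0.980600
step 2 [1y] bond c/2=1/200: DF=(944779/1000000 − 1/200·(0.980600))/(1+1/200) = 1169/1250 ≈ 0.935200
step 3 [1.5y] swap r/2=570/14009: DF=(1 − 570/14009·(0.980600+0.935200))/(1+570/14009) = 443/500 ≈ 0.886000
step 4 [2y] zero: DF = P = 8741/10000 ≈ 0.874100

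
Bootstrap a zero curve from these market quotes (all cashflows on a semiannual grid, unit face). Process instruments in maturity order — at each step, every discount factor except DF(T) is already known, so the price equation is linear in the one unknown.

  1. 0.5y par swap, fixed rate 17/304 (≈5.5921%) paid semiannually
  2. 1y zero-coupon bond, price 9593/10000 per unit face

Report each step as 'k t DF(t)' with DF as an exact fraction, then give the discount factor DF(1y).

step 1 [0.5y] swap r/2=17/608: DF=(1 − 17/608·(0))/(1+17/608) = 608/625 ≈ 0.972800
step 2 [1y] zero: DF = P = 9593/10000 ≈ 0.959300

1 1/2 608/625
2 1 9593/10000
DF(1y) = 9593/10000 ≈ 0.959300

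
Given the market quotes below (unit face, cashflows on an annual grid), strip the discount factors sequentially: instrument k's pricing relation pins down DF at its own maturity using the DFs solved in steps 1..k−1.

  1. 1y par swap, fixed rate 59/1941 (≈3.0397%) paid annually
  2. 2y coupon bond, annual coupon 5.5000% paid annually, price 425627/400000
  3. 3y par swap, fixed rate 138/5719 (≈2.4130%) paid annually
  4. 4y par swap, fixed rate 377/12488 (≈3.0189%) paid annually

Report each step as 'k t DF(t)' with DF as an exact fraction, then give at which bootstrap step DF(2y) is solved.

1 1 1941/2000
2 2 479/500
3 3 931/1000
4 4 8869/10000
DF(2y) is solved at step 2

step 1 [1y] swap r/1=59/1941: DF=(1 − 59/1941·(0))/(1+59/1941) = 1941/2000 ≈ 0.970500
step 2 [2y] bond c/1=11/200: DF=(425627/400000 − 11/200·(0.970500))/(1+11/200) = 479/500 ≈ 0.958000
step 3 [3y] swap r/1=138/5719: DF=(1 − 138/5719·(0.970500+0.958000))/(1+138/5719) = 931/1000 ≈ 0.931000
step 4 [4y] swap r/1=377/12488: DF=(1 − 377/12488·(0.970500+0.958000+0.931000))/(1+377/12488) = 8869/10000 ≈ 0.886900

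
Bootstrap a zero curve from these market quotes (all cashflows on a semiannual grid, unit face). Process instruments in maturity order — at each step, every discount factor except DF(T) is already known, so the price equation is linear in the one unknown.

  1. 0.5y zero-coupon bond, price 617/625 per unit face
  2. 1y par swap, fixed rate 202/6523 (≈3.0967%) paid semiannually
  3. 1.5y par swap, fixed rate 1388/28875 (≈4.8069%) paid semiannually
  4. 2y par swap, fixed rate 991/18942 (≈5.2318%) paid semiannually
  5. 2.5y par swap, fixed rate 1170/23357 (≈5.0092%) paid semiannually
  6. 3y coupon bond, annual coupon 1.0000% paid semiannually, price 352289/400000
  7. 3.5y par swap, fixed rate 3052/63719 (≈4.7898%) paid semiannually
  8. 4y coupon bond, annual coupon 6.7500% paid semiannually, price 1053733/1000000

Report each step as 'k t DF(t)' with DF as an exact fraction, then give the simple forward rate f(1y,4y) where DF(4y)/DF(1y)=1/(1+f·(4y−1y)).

step 1 [0.5y] zero: DF = P = 617/625 ≈ 0.987200
step 2 [1y] swap r/2=101/6523: DF=(1 − 101/6523·(0.987200))/(1+101/6523) = 9697/10000 ≈ 0.969700
step 3 [1.5y] swap r/2=694/28875: DF=(1 − 694/28875·(0.987200+0.969700))/(1+694/28875) = 4653/5000 ≈ 0.930600
step 4 [2y] swap r/2=991/37884: DF=(1 − 991/37884·(0.987200+0.969700+0.930600))/(1+991/37884) = 9009/10000 ≈ 0.900900
step 5 [2.5y] swap r/2=585/23357: DF=(1 − 585/23357·(0.987200+0.969700+0.930600+0.900900))/(1+585/23357) = 883/1000 ≈ 0.883000
step 6 [3y] bond c/2=1/200: DF=(352289/400000 − 1/200·(0.987200+0.969700+0.930600+0.900900+0.883000))/(1+1/200) = 8531/10000 ≈ 0.853100
step 7 [3.5y] swap r/2=1526/63719: DF=(1 − 1526/63719·(0.987200+0.969700+0.930600+0.900900+0.883000+0.853100))/(1+1526/63719) = 4237/5000 ≈ 0.847400
step 8 [4y] bond c/2=27/800: DF=(1053733/1000000 − 27/800·(0.987200+0.969700+0.930600+0.900900+0.883000+0.853100+0.847400))/(1+27/800) = 8113/10000 ≈ 0.811300

1 1/2 617/625
2 1 9697/10000
3 3/2 4653/5000
4 2 9009/10000
5 5/2 883/1000
6 3 8531/10000
7 7/2 4237/5000
8 4 8113/10000
f(1y,4y) = ((9697/10000)/(8113/10000) − 1)/(3) = 528/8113 ≈ 6.5081%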